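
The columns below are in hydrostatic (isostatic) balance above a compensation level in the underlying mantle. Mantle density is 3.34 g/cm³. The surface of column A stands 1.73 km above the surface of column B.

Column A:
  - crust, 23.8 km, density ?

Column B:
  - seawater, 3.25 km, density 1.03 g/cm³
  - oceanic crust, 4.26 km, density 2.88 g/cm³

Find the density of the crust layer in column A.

Take the compensation level at the base of the deeper column (depth z_c below the surface of column A) and equate Σ ρ_i t_i down to z_c; mantle fills any gap and the z_c terms cancel.
Column A: 23.8×ρ + (z_c − 23.8)×3.34
Column B: 1.73×0 + 3.25×1.03 + 4.26×2.88 + (z_c − 1.73 − 7.51)×3.34
The z_c×3.34 term appears on both sides and cancels. Collect the known terms of each column as K = Σ(ρt)_known − 3.34 × (depth of known layers): K_A = 0 − 3.34×23.8 = −79.492; K_B = 15.6163 − 3.34×(1.73 + 7.51) = −15.2453.
Balance: K_A + 23.8×ρ = K_B, so ρ = (K_B − K_A)/23.8 = 64.2467/23.8 = 2.7 g/cm³.

2.7 g/cm³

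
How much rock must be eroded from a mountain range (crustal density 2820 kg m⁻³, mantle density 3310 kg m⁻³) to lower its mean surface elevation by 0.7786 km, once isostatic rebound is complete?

5.26 km

Net drop Δ = e − u = e − e ρ_c/ρ_m = e (ρ_m − ρ_c)/ρ_m.
e = Δ ρ_m/(ρ_m − ρ_c) = 0.7786 km × 3310/490 = 5.26 km.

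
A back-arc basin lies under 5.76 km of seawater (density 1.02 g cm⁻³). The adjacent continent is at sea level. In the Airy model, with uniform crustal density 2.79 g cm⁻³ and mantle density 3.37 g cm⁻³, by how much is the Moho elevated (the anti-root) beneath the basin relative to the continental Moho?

Balancing pressure at the compensation depth: replacing crust with seawater at the top is compensated by replacing crust with mantle at the base: d (ρ_c − ρ_w) = a (ρ_m − ρ_c).
a = d (ρ_c − ρ_w)/(ρ_m − ρ_c) = 5.76 km × 1.77/0.58 = 17.6 km.

17.6 km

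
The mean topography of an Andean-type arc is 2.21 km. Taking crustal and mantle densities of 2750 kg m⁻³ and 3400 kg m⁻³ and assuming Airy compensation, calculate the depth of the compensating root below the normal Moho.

For local isostatic compensation: the weight of the topography is balanced by the buoyancy of the root, ρ_c h = (ρ_m − ρ_c) r.
r = h · ρ_c / (ρ_m − ρ_c) = 2.21 km × 2750 / (3400 − 2750) = 9.35 km.

9.35 km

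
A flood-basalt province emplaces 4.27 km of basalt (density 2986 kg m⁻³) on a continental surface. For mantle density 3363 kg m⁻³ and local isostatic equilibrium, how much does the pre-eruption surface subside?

Subaerial loading: s = t ρ_load / ρ_m.
s = 4.27 km × 2986/3363 = 3.79 km.

3.79 km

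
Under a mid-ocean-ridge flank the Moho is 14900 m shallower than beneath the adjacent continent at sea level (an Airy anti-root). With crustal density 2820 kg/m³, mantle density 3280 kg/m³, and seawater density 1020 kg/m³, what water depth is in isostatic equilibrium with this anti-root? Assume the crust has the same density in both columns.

Replacing a thickness d of crust by seawater at the top must be balanced by replacing crust with mantle at the base: d (ρ_c − ρ_w) = a (ρ_m − ρ_c).
d = a (ρ_m − ρ_c)/(ρ_c − ρ_w) = 14900 m × 460/1800 = 3810 m.

3810 m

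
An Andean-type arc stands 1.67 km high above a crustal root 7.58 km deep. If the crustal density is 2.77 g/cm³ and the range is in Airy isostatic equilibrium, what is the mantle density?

Airy balance: ρ_c h = (ρ_m − ρ_c) r → ρ_m = ρ_c (1 + h/r).
ρ_m = 2.77 × (1 + 1.67 km/7.58 km) = 3.38 g/cm³.

3.38 g/cm³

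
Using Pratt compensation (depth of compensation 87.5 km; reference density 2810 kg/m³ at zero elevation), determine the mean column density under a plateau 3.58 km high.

2700 kg/m³

Pratt balance: ρ_ref D = ρ (D + h).
ρ = ρ_ref D/(D + h) = 2810 × 87.5 km/(87.5 km + 3.58 km) = 2700 kg/m³.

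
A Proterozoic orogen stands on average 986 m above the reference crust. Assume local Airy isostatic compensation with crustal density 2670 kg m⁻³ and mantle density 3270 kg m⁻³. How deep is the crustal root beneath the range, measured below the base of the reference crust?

4390 m

By Archimedes' principle applied to the lithosphere: the weight of the topography is balanced by the buoyancy of the root, ρ_c h = (ρ_m − ρ_c) r.
r = h · ρ_c / (ρ_m − ρ_c) = 986 m × 2670 / (3270 − 2670) = 4390 m.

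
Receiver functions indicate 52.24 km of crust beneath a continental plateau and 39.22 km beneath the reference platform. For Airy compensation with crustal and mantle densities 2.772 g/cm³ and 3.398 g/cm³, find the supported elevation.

2.4 km

Excess crust Δ = 52.24 km − 39.22 km = 13.02 km, split between elevation h and root r with h + r = Δ.
Airy balance ρ_c h = (ρ_m − ρ_c) r gives r = h ρ_c/(ρ_m − ρ_c), so h (1 + ρ_c/(ρ_m − ρ_c)) = Δ, i.e. h = Δ (ρ_m − ρ_c)/ρ_m.
h = 13.02 km × 0.626/3.398 = 2.4 km.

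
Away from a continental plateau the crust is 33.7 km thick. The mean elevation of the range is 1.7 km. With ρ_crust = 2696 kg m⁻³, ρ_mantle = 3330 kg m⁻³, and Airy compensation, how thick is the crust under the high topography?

42.6 km

Root depth r = h ρ_c / (ρ_m − ρ_c) = 1.7 km × 2696 / 634 = 7.229 km.
Total thickness = T + h + r = 33.7 km + 1.7 km + 7.229 km = 42.6 km.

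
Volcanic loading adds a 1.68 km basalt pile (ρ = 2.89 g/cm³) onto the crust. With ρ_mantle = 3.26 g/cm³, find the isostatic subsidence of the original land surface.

1.49 km

Subaerial loading: s = t ρ_load / ρ_m.
s = 1.68 km × 2.89/3.26 = 1.49 km.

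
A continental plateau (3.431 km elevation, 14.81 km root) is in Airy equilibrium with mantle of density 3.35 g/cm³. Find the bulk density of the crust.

2.72 g/cm³

ρ_c h = (ρ_m − ρ_c) r → ρ_c (h + r) = ρ_m r → ρ_c = ρ_m r / (h + r).
ρ_c = 3.35 × 14.81 km / (3.431 km + 14.81 km) = 2.72 g/cm³.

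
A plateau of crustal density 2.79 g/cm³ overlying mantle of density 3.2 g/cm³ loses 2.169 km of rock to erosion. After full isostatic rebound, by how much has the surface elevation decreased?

0.278 km

Rebound u = e ρ_c/ρ_m = 2.169 km × 2.79/3.2 = 1.891 km.
Net surface drop = e − u = 2.169 km − 1.891 km = e (ρ_m − ρ_c)/ρ_m = 0.278 km.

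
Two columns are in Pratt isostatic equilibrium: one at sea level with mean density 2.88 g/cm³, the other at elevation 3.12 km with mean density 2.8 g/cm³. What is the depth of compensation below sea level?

ρ_ref D = ρ (D + h) → D (ρ_ref − ρ) = ρ h.
D = ρ h/(ρ_ref − ρ) = 2.8 × 3.12 km/(2.88 − 2.8) = 109 km.

109 km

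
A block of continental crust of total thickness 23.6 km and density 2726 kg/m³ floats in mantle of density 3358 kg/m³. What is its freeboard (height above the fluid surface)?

Floating equilibrium: submerged depth d = t ρ_obj/ρ_fluid = 23.6 km × 2726/3358 = 19.16 km.
Freeboard = t − d = 23.6 km − 19.16 km = 4.44 km.

4.44 km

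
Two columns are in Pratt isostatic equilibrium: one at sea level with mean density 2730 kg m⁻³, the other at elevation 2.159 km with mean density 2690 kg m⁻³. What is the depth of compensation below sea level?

145 km

ρ_ref D = ρ (D + h) → D (ρ_ref − ρ) = ρ h.
D = ρ h/(ρ_ref − ρ) = 2690 × 2.159 km/(2730 − 2690) = 145 km.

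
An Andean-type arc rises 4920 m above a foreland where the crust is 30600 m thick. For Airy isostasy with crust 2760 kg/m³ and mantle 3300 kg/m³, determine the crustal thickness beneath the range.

Root depth r = h ρ_c / (ρ_m − ρ_c) = 4920 m × 2760 / 540 = 25150 m.
Total thickness = T + h + r = 30600 m + 4920 m + 25150 m = 60700 m.

60700 m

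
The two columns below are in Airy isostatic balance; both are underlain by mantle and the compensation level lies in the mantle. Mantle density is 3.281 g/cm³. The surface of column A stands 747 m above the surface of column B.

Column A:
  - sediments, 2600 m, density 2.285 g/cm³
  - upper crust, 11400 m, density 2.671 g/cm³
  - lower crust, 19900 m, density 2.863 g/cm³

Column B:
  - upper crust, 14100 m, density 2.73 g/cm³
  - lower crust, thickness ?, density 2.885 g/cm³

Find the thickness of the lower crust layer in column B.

19300 m

Take the compensation level at the base of the deeper column (depth z_c below the surface of column A) and equate Σ ρ_i t_i down to z_c; mantle fills any gap and the z_c terms cancel.
Column A: 2600×2.285 + 11400×2.671 + 19900×2.863 + (z_c − 33900)×3.281
Column B: 747×0 + 14100×2.73 + x×2.885 + (z_c − 747 − 14100 − x)×3.281
The z_c×3.281 term appears on both sides and cancels. Collect the known terms of each column as K = Σ(ρt)_known − 3.281 × (depth of known layers): K_A = 93364.1 − 3.281×33900 = −17861.8; K_B = 38493 − 3.281×(747 + 14100) = −10220.007.
Balance: K_A = K_B − x×(3.281 − 2.885), so x = (K_B − K_A)/(3.281 − 2.885) = 7641.79/0.396 = 19300 m.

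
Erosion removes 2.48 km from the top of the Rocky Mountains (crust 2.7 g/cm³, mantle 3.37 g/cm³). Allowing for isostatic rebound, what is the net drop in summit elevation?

Rebound u = e ρ_c/ρ_m = 2.48 km × 2.7/3.37 = 1.987 km.
Net surface drop = e − u = 2.48 km − 1.987 km = e (ρ_m − ρ_c)/ρ_m = 0.493 km.

0.493 km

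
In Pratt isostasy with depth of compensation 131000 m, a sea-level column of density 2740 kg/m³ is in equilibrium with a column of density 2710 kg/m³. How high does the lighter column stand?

ρ_ref D = ρ (D + h) → h = D (ρ_ref − ρ)/ρ.
h = 131000 m × (2740 − 2710)/2710 = 1450 m.

1450 m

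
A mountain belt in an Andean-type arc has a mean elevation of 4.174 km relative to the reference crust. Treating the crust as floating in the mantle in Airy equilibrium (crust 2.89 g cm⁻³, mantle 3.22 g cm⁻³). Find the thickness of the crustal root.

36.6 km

Equating mass per unit area of the two columns: the weight of the topography is balanced by the buoyancy of the root, ρ_c h = (ρ_m − ρ_c) r.
r = h · ρ_c / (ρ_m − ρ_c) = 4.174 km × 2.89 / (3.22 − 2.89) = 36.6 km.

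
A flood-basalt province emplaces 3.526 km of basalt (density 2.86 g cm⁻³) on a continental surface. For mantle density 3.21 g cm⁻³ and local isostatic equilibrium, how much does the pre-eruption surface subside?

Subaerial loading: s = t ρ_load / ρ_m.
s = 3.526 km × 2.86/3.21 = 3.14 km.

3.14 km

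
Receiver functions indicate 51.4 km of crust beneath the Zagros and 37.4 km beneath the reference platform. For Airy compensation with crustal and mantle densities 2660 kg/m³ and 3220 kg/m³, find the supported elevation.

Excess crust Δ = 51.4 km − 37.4 km = 14 km, split between elevation h and root r with h + r = Δ.
Airy balance ρ_c h = (ρ_m − ρ_c) r gives r = h ρ_c/(ρ_m − ρ_c), so h (1 + ρ_c/(ρ_m − ρ_c)) = Δ, i.e. h = Δ (ρ_m − ρ_c)/ρ_m.
h = 14 km × 560/3220 = 2.43 km.

2.43 km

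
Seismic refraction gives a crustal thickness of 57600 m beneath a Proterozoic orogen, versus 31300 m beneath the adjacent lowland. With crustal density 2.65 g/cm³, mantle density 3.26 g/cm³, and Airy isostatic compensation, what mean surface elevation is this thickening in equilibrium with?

Excess crust Δ = 57600 m − 31300 m = 26300 m, split between elevation h and root r with h + r = Δ.
Airy balance ρ_c h = (ρ_m − ρ_c) r gives r = h ρ_c/(ρ_m − ρ_c), so h (1 + ρ_c/(ρ_m − ρ_c)) = Δ, i.e. h = Δ (ρ_m − ρ_c)/ρ_m.
h = 26300 m × 0.61/3.26 = 4920 m.

4920 m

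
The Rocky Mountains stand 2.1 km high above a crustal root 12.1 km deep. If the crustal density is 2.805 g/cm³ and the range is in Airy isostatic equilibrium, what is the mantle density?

3.29 g/cm³

Airy balance: ρ_c h = (ρ_m − ρ_c) r → ρ_m = ρ_c (1 + h/r).
ρ_m = 2.805 × (1 + 2.1 km/12.1 km) = 3.29 g/cm³.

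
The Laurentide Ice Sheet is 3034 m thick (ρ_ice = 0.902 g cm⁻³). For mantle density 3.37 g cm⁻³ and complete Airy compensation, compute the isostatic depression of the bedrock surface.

812 m

In Airy isostatic equilibrium: the ice load ρ_ice t is balanced by mantle displaced below, ρ_m s.
s = t ρ_ice / ρ_m = 3034 m × 0.902/3.37 = 812 m.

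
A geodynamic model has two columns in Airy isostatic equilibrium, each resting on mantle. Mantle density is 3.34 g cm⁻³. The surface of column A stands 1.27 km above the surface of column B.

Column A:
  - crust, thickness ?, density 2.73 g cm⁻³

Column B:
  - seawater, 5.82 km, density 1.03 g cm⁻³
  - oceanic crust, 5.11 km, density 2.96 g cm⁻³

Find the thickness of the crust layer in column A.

Take the compensation level at the base of the deeper column (depth z_c below the surface of column A) and equate Σ ρ_i t_i down to z_c; mantle fills any gap and the z_c terms cancel.
Column A: x×2.73 + (z_c − 0 − x)×3.34
Column B: 1.27×0 + 5.82×1.03 + 5.11×2.96 + (z_c − 1.27 − 10.93)×3.34
The z_c×3.34 term appears on both sides and cancels. Collect the known terms of each column as K = Σ(ρt)_known − 3.34 × (depth of known layers): K_A = 0 − 3.34×0 = 0; K_B = 21.1202 − 3.34×(1.27 + 10.93) = −19.6278.
Balance: K_A − x×(3.34 − 2.73) = K_B, so x = (K_A − K_B)/(3.34 − 2.73) = 19.6278/0.61 = 32.2 km.

32.2 km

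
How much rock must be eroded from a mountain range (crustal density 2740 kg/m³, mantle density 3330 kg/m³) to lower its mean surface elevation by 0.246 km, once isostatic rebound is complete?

Net drop Δ = e − u = e − e ρ_c/ρ_m = e (ρ_m − ρ_c)/ρ_m.
e = Δ ρ_m/(ρ_m − ρ_c) = 0.246 km × 3330/590 = 1.39 km.

1.39 km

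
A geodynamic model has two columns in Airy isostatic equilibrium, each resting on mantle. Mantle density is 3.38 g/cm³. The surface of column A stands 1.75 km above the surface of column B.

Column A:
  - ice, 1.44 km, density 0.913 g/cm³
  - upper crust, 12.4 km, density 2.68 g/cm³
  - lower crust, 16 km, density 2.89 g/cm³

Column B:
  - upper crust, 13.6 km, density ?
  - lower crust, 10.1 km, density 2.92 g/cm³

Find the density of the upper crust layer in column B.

2.68 g/cm³

Take the compensation level at the base of the deeper column (depth z_c below the surface of column A) and equate Σ ρ_i t_i down to z_c; mantle fills any gap and the z_c terms cancel.
Column A: 1.44×0.913 + 12.4×2.68 + 16×2.89 + (z_c − 29.84)×3.38
Column B: 1.75×0 + 13.6×ρ + 10.1×2.92 + (z_c − 1.75 − 23.7)×3.38
The z_c×3.38 term appears on both sides and cancels. Collect the known terms of each column as K = Σ(ρt)_known − 3.38 × (depth of known layers): K_A = 80.78672 − 3.38×29.84 = −20.07248; K_B = 29.492 − 3.38×(1.75 + 23.7) = −56.529.
Balance: K_A = K_B + 13.6×ρ, so ρ = (K_A − K_B)/13.6 = 36.4565/13.6 = 2.68 g/cm³.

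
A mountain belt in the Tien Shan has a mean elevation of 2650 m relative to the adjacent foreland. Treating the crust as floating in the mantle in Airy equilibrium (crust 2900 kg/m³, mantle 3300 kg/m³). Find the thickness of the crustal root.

19200 m

Balancing pressure at the compensation depth: the weight of the topography is balanced by the buoyancy of the root, ρ_c h = (ρ_m − ρ_c) r.
r = h · ρ_c / (ρ_m − ρ_c) = 2650 m × 2900 / (3300 − 2900) = 19200 m.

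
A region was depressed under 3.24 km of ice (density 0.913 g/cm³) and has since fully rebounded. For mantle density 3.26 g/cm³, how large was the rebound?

0.907 km

Removing the load lets mantle flow back in; uplift u satisfies ρ_ice t = ρ_m u.
u = t ρ_ice/ρ_m = 3.24 km × 0.913/3.26 = 0.907 km.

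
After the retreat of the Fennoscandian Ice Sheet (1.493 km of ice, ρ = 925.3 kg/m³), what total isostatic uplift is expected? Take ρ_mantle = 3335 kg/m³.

Removing the load lets mantle flow back in; uplift u satisfies ρ_ice t = ρ_m u.
u = t ρ_ice/ρ_m = 1.493 km × 925.3/3335 = 0.414 km.

0.414 km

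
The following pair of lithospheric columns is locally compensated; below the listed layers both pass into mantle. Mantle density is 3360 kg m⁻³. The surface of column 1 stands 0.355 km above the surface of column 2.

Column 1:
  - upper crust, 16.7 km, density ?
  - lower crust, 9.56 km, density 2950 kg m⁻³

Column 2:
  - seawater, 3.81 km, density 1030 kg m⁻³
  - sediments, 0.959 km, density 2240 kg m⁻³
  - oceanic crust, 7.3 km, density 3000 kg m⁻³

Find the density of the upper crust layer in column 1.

Take the compensation level at the base of the deeper column (depth z_c below the surface of column 1) and equate Σ ρ_i t_i down to z_c; mantle fills any gap and the z_c terms cancel.
Column 1: 16.7×ρ + 9.56×2950 + (z_c − 26.26)×3360
Column 2: 0.355×0 + 3.81×1030 + 0.959×2240 + 7.3×3000 + (z_c − 0.355 − 12.069)×3360
The z_c×3360 term appears on both sides and cancels. Collect the known terms of each column as K = Σ(ρt)_known − 3360 × (depth of known layers): K_1 = 28202 − 3360×26.26 = −60031.6; K_2 = 27972.46 − 3360×(0.355 + 12.069) = −13772.18.
Balance: K_1 + 16.7×ρ = K_2, so ρ = (K_2 − K_1)/16.7 = 46259.4/16.7 = 2770 kg m⁻³.

2770 kg m⁻³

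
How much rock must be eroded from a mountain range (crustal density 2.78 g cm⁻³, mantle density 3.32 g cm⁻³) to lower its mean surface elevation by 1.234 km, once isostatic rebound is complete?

7.59 km

Net drop Δ = e − u = e − e ρ_c/ρ_m = e (ρ_m − ρ_c)/ρ_m.
e = Δ ρ_m/(ρ_m − ρ_c) = 1.234 km × 3.32/0.54 = 7.59 km.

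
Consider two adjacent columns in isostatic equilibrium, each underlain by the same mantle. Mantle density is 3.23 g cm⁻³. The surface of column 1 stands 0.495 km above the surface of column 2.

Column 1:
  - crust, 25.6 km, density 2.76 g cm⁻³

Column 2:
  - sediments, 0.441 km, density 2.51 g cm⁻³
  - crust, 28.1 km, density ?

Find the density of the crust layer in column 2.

2.87 g cm⁻³

Take the compensation level at the base of the deeper column (depth z_c below the surface of column 1) and equate Σ ρ_i t_i down to z_c; mantle fills any gap and the z_c terms cancel.
Column 1: 25.6×2.76 + (z_c − 25.6)×3.23
Column 2: 0.495×0 + 0.441×2.51 + 28.1×ρ + (z_c − 0.495 − 28.541)×3.23
The z_c×3.23 term appears on both sides and cancels. Collect the known terms of each column as K = Σ(ρt)_known − 3.23 × (depth of known layers): K_1 = 70.656 − 3.23×25.6 = −12.032; K_2 = 1.10691 − 3.23×(0.495 + 28.541) = −92.67937.
Balance: K_1 = K_2 + 28.1×ρ, so ρ = (K_1 − K_2)/28.1 = 80.6474/28.1 = 2.87 g cm⁻³.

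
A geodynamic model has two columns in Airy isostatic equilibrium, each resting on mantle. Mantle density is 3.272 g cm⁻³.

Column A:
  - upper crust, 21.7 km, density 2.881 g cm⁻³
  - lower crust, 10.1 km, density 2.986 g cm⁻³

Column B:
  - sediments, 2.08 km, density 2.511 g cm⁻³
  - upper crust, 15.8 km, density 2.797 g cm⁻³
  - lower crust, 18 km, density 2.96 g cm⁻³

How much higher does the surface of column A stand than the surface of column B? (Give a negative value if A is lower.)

−1.02 km

For any compensation level in the mantle, the mantle terms cancel and isostasy reduces to e = (Σt_A − Σt_B) − (Σ(ρt)_A − Σ(ρt)_B) / ρ_m.
Σt_A = 31.8 km; Σt_B = 35.88 km; Σ(ρt)_A = 92.6763; Σ(ρt)_B = 102.69548 (in km·g cm⁻³).
e = (31.8 − 35.88) − (92.6763 − 102.69548) / 3.272 = −1.02 km.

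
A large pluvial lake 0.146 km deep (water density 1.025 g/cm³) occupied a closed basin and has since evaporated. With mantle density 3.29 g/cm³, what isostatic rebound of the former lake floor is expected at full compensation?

0.0455 km

u = d ρ_w/ρ_m = 0.146 km × 1.025/3.29 = 0.0455 km.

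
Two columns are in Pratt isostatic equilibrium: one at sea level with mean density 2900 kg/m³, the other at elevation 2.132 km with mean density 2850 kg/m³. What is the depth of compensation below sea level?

ρ_ref D = ρ (D + h) → D (ρ_ref − ρ) = ρ h.
D = ρ h/(ρ_ref − ρ) = 2850 × 2.132 km/(2900 − 2850) = 122 km.

122 km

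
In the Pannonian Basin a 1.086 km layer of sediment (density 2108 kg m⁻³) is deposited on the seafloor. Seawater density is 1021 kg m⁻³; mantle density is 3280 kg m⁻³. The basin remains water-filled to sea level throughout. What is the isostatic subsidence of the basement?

0.523 km

Submarine loading: the sediment displaces seawater, and the subsidence is in turn flooded, so s (ρ_m − ρ_w) = t (ρ_sed − ρ_w).
s = 1.086 km × (2108 − 1021) / (3280 − 1021) = 0.523 km.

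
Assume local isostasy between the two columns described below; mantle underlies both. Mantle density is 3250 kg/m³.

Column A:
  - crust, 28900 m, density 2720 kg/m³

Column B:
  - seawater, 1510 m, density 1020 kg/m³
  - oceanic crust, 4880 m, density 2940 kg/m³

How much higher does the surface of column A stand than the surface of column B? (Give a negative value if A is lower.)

3210 m

For any compensation level in the mantle, the mantle terms cancel and isostasy reduces to e = (Σt_A − Σt_B) − (Σ(ρt)_A − Σ(ρt)_B) / ρ_m.
Σt_A = 28900 m; Σt_B = 6390 m; Σ(ρt)_A = 78608000; Σ(ρt)_B = 15887400 (in m·kg/m³).
e = (28900 − 6390) − (78608000 − 15887400) / 3250 = 3210 m.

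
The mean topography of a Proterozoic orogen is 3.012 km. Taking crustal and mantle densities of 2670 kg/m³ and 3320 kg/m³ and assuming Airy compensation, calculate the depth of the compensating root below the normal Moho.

12.4 km

Equating mass per unit area of the two columns: the weight of the topography is balanced by the buoyancy of the root, ρ_c h = (ρ_m − ρ_c) r.
r = h · ρ_c / (ρ_m − ρ_c) = 3.012 km × 2670 / (3320 − 2670) = 12.4 km.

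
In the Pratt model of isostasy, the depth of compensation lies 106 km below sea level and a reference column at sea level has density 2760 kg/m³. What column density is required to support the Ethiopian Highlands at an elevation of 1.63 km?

Pratt balance: ρ_ref D = ρ (D + h).
ρ = ρ_ref D/(D + h) = 2760 × 106 km/(106 km + 1.63 km) = 2720 kg/m³.

2720 kg/m³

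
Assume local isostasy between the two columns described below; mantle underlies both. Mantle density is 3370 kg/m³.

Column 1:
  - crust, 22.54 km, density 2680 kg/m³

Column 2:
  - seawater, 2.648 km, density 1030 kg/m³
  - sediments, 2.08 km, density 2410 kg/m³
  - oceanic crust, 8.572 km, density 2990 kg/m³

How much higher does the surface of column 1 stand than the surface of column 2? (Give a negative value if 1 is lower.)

For any compensation level in the mantle, the mantle terms cancel and isostasy reduces to e = (Σt_1 − Σt_2) − (Σ(ρt)_1 − Σ(ρt)_2) / ρ_m.
Σt_1 = 22.54 km; Σt_2 = 13.3 km; Σ(ρt)_1 = 60407.2; Σ(ρt)_2 = 33370.52 (in km·kg/m³).
e = (22.54 − 13.3) − (60407.2 − 33370.52) / 3370 = 1.22 km.

1.22 km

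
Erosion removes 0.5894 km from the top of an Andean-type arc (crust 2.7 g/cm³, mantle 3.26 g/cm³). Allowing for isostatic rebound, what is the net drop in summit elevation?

Rebound u = e ρ_c/ρ_m = 0.5894 km × 2.7/3.26 = 0.4882 km.
Net surface drop = e − u = 0.5894 km − 0.4882 km = e (ρ_m − ρ_c)/ρ_m = 0.101 km.

0.101 km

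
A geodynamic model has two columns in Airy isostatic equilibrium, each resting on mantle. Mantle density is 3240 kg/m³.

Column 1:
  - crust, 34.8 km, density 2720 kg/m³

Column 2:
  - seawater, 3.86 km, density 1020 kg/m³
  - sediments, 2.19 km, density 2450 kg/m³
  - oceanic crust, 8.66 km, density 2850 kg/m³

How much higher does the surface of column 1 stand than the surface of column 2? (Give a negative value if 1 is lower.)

1.36 km

For any compensation level in the mantle, the mantle terms cancel and isostasy reduces to e = (Σt_1 − Σt_2) − (Σ(ρt)_1 − Σ(ρt)_2) / ρ_m.
Σt_1 = 34.8 km; Σt_2 = 14.71 km; Σ(ρt)_1 = 94656; Σ(ρt)_2 = 33983.7 (in km·kg/m³).
e = (34.8 − 14.71) − (94656 − 33983.7) / 3240 = 1.36 km.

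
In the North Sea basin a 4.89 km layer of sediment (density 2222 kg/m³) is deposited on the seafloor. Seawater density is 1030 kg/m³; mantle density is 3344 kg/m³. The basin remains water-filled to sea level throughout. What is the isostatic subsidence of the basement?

2.52 km

Submarine loading: the sediment displaces seawater, and the subsidence is in turn flooded, so s (ρ_m − ρ_w) = t (ρ_sed − ρ_w).
s = 4.89 km × (2222 − 1030) / (3344 − 1030) = 2.52 km.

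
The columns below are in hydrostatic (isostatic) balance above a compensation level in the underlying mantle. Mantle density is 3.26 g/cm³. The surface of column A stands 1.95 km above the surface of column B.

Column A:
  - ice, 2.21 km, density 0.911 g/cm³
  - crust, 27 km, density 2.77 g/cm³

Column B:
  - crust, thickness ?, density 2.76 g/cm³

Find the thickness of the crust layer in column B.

24.1 km

Take the compensation level at the base of the deeper column (depth z_c below the surface of column A) and equate Σ ρ_i t_i down to z_c; mantle fills any gap and the z_c terms cancel.
Column A: 2.21×0.911 + 27×2.77 + (z_c − 29.21)×3.26
Column B: 1.95×0 + x×2.76 + (z_c − 1.95 − 0 − x)×3.26
The z_c×3.26 term appears on both sides and cancels. Collect the known terms of each column as K = Σ(ρt)_known − 3.26 × (depth of known layers): K_A = 76.80331 − 3.26×29.21 = −18.42129; K_B = 0 − 3.26×(1.95 + 0) = −6.357.
Balance: K_A = K_B − x×(3.26 − 2.76), so x = (K_B − K_A)/(3.26 − 2.76) = 12.0643/0.5 = 24.1 km.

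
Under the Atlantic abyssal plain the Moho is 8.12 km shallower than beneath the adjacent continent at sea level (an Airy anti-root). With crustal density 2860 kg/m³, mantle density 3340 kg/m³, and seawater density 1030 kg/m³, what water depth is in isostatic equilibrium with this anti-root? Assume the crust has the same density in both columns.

2.13 km

Replacing a thickness d of crust by seawater at the top must be balanced by replacing crust with mantle at the base: d (ρ_c − ρ_w) = a (ρ_m − ρ_c).
d = a (ρ_m − ρ_c)/(ρ_c − ρ_w) = 8.12 km × 480/1830 = 2.13 km.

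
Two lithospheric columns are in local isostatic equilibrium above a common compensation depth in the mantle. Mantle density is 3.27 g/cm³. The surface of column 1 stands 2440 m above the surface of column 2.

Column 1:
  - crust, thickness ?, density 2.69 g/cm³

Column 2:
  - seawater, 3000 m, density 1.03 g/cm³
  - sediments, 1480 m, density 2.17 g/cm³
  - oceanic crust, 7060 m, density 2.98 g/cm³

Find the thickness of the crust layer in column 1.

31700 m

Take the compensation level at the base of the deeper column (depth z_c below the surface of column 1) and equate Σ ρ_i t_i down to z_c; mantle fills any gap and the z_c terms cancel.
Column 1: x×2.69 + (z_c − 0 − x)×3.27
Column 2: 2440×0 + 3000×1.03 + 1480×2.17 + 7060×2.98 + (z_c − 2440 − 11540)×3.27
The z_c×3.27 term appears on both sides and cancels. Collect the known terms of each column as K = Σ(ρt)_known − 3.27 × (depth of known layers): K_1 = 0 − 3.27×0 = 0; K_2 = 27340.4 − 3.27×(2440 + 11540) = −18374.2.
Balance: K_1 − x×(3.27 − 2.69) = K_2, so x = (K_1 − K_2)/(3.27 − 2.69) = 18374.2/0.58 = 31700 m.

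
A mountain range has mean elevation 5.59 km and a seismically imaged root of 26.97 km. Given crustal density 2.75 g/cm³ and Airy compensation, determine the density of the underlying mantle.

3.32 g/cm³

Airy balance: ρ_c h = (ρ_m − ρ_c) r → ρ_m = ρ_c (1 + h/r).
ρ_m = 2.75 × (1 + 5.59 km/26.97 km) = 3.32 g/cm³.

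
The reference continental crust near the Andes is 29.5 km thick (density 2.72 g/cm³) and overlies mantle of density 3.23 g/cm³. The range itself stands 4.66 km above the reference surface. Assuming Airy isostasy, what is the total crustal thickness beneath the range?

Root depth r = h ρ_c / (ρ_m − ρ_c) = 4.66 km × 2.72 / 0.51 = 24.85 km.
Total thickness = T + h + r = 29.5 km + 4.66 km + 24.85 km = 59 km.

59 km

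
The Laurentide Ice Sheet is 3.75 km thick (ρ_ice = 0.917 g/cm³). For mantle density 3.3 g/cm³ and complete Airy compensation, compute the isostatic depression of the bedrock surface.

Equating mass per unit area of the two columns: the ice load ρ_ice t is balanced by mantle displaced below, ρ_m s.
s = t ρ_ice / ρ_m = 3.75 km × 0.917/3.3 = 1.04 km.

1.04 km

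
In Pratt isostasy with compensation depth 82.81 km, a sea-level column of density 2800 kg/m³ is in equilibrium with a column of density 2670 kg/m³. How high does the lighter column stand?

ρ_ref D = ρ (D + h) → h = D (ρ_ref − ρ)/ρ.
h = 82.81 km × (2800 − 2670)/2670 = 4.03 km.

4.03 km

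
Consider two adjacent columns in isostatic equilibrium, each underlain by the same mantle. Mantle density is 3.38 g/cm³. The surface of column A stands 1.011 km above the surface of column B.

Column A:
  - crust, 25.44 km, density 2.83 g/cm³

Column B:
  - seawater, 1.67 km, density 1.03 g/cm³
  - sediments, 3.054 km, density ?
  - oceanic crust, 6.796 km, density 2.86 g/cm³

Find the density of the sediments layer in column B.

2.36 g/cm³

Take the compensation level at the base of the deeper column (depth z_c below the surface of column A) and equate Σ ρ_i t_i down to z_c; mantle fills any gap and the z_c terms cancel.
Column A: 25.44×2.83 + (z_c − 25.44)×3.38
Column B: 1.011×0 + 1.67×1.03 + 3.054×ρ + 6.796×2.86 + (z_c − 1.011 − 11.52)×3.38
The z_c×3.38 term appears on both sides and cancels. Collect the known terms of each column as K = Σ(ρt)_known − 3.38 × (depth of known layers): K_A = 71.9952 − 3.38×25.44 = −13.992; K_B = 21.15666 − 3.38×(1.011 + 11.52) = −21.19812.
Balance: K_A = K_B + 3.054×ρ, so ρ = (K_A − K_B)/3.054 = 7.20612/3.054 = 2.36 g/cm³.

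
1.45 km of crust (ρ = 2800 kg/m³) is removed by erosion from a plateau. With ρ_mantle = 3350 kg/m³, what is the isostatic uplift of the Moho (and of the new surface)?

1.21 km

Unloading: uplift u = e ρ_c/ρ_m = 1.45 km × 2800/3350 = 1.21 km.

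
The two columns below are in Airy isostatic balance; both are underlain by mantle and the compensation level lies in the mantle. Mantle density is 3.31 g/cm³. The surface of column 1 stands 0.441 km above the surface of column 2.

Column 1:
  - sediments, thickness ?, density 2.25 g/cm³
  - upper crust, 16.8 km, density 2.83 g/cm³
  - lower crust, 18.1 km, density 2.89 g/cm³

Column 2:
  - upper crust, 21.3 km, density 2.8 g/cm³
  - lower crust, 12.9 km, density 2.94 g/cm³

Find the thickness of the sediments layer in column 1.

1.35 km

Take the compensation level at the base of the deeper column (depth z_c below the surface of column 1) and equate Σ ρ_i t_i down to z_c; mantle fills any gap and the z_c terms cancel.
Column 1: x×2.25 + 16.8×2.83 + 18.1×2.89 + (z_c − 34.9 − x)×3.31
Column 2: 0.441×0 + 21.3×2.8 + 12.9×2.94 + (z_c − 0.441 − 34.2)×3.31
The z_c×3.31 term appears on both sides and cancels. Collect the known terms of each column as K = Σ(ρt)_known − 3.31 × (depth of known layers): K_1 = 99.853 − 3.31×34.9 = −15.666; K_2 = 97.566 − 3.31×(0.441 + 34.2) = −17.09571.
Balance: K_1 − x×(3.31 − 2.25) = K_2, so x = (K_1 − K_2)/(3.31 − 2.25) = 1.42971/1.06 = 1.35 km.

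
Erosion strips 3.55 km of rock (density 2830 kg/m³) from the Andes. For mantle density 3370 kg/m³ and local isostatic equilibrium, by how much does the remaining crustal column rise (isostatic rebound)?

2.98 km

Unloading: uplift u = e ρ_c/ρ_m = 3.55 km × 2830/3370 = 2.98 km.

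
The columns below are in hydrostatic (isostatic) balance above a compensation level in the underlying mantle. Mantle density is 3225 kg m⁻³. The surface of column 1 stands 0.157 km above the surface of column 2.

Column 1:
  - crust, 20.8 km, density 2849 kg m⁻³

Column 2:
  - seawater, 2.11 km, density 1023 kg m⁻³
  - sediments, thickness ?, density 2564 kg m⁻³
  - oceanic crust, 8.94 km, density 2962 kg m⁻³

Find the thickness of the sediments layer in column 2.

Take the compensation level at the base of the deeper column (depth z_c below the surface of column 1) and equate Σ ρ_i t_i down to z_c; mantle fills any gap and the z_c terms cancel.
Column 1: 20.8×2849 + (z_c − 20.8)×3225
Column 2: 0.157×0 + 2.11×1023 + x×2564 + 8.94×2962 + (z_c − 0.157 − 11.05 − x)×3225
The z_c×3225 term appears on both sides and cancels. Collect the known terms of each column as K = Σ(ρt)_known − 3225 × (depth of known layers): K_1 = 59259.2 − 3225×20.8 = −7820.8; K_2 = 28638.81 − 3225×(0.157 + 11.05) = −7503.765.
Balance: K_1 = K_2 − x×(3225 − 2564), so x = (K_2 − K_1)/(3225 − 2564) = 317.035/661 = 0.48 km.

0.48 km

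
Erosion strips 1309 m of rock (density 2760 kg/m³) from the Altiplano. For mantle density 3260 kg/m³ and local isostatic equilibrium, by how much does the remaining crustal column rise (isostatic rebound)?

Unloading: uplift u = e ρ_c/ρ_m = 1309 m × 2760/3260 = 1110 m.

1110 m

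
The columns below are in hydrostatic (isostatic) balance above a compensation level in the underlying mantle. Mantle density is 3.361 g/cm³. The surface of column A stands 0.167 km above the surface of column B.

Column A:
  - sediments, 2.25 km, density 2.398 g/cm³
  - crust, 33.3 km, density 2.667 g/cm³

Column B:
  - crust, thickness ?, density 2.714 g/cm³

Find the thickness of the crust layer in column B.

Take the compensation level at the base of the deeper column (depth z_c below the surface of column A) and equate Σ ρ_i t_i down to z_c; mantle fills any gap and the z_c terms cancel.
Column A: 2.25×2.398 + 33.3×2.667 + (z_c − 35.55)×3.361
Column B: 0.167×0 + x×2.714 + (z_c − 0.167 − 0 − x)×3.361
The z_c×3.361 term appears on both sides and cancels. Collect the known terms of each column as K = Σ(ρt)_known − 3.361 × (depth of known layers): K_A = 94.2066 − 3.361×35.55 = −25.27695; K_B = 0 − 3.361×(0.167 + 0) = −0.561287.
Balance: K_A = K_B − x×(3.361 − 2.714), so x = (K_B − K_A)/(3.361 − 2.714) = 24.7157/0.647 = 38.2 km.

38.2 km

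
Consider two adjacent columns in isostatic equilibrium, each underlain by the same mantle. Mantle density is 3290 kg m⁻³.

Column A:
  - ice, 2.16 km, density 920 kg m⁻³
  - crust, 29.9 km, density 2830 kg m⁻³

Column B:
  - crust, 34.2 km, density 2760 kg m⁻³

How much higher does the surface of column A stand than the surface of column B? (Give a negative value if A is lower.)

For any compensation level in the mantle, the mantle terms cancel and isostasy reduces to e = (Σt_A − Σt_B) − (Σ(ρt)_A − Σ(ρt)_B) / ρ_m.
Σt_A = 32.06 km; Σt_B = 34.2 km; Σ(ρt)_A = 86604.2; Σ(ρt)_B = 94392 (in km·kg m⁻³).
e = (32.06 − 34.2) − (86604.2 − 94392) / 3290 = 0.227 km.

0.227 km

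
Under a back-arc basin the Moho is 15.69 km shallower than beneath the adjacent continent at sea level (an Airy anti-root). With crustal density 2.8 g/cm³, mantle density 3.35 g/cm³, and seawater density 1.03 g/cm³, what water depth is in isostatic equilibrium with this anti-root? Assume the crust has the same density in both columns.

Replacing a thickness d of crust by seawater at the top must be balanced by replacing crust with mantle at the base: d (ρ_c − ρ_w) = a (ρ_m − ρ_c).
d = a (ρ_m − ρ_c)/(ρ_c − ρ_w) = 15.69 km × 0.55/1.77 = 4.88 km.

4.88 km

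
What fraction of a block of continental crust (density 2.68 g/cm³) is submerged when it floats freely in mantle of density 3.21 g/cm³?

0.835

Submerged fraction = ρ_obj/ρ_fluid = 2.68/3.21 = 0.835.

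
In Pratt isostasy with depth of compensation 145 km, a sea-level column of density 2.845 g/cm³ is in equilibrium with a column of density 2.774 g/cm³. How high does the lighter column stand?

3.71 km

ρ_ref D = ρ (D + h) → h = D (ρ_ref − ρ)/ρ.
h = 145 km × (2.845 − 2.774)/2.774 = 3.71 km.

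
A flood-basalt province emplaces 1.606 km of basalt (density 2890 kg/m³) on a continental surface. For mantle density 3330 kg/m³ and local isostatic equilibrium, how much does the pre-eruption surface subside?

Subaerial loading: s = t ρ_load / ρ_m.
s = 1.606 km × 2890/3330 = 1.39 km.

1.39 km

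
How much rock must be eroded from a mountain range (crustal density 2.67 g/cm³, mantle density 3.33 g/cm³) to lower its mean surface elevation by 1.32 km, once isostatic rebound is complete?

6.66 km

Net drop Δ = e − u = e − e ρ_c/ρ_m = e (ρ_m − ρ_c)/ρ_m.
e = Δ ρ_m/(ρ_m − ρ_c) = 1.32 km × 3.33/0.66 = 6.66 km.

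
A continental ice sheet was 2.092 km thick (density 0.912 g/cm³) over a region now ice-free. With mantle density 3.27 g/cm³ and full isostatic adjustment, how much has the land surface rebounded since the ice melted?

0.583 km

Removing the load lets mantle flow back in; uplift u satisfies ρ_ice t = ρ_m u.
u = t ρ_ice/ρ_m = 2.092 km × 0.912/3.27 = 0.583 km.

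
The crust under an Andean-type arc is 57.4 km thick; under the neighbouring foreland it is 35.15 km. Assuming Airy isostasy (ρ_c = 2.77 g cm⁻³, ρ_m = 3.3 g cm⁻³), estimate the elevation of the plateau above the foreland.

3.57 km

Excess crust Δ = 57.4 km − 35.15 km = 22.25 km, split between elevation h and root r with h + r = Δ.
Airy balance ρ_c h = (ρ_m − ρ_c) r gives r = h ρ_c/(ρ_m − ρ_c), so h (1 + ρ_c/(ρ_m − ρ_c)) = Δ, i.e. h = Δ (ρ_m − ρ_c)/ρ_m.
h = 22.25 km × 0.53/3.3 = 3.57 km.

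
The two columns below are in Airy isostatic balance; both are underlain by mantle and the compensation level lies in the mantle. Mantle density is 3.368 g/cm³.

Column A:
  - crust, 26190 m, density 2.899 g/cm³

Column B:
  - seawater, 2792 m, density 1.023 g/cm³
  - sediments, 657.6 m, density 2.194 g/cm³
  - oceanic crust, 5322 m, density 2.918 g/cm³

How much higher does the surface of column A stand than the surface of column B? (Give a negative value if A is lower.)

763 m

For any compensation level in the mantle, the mantle terms cancel and isostasy reduces to e = (Σt_A − Σt_B) − (Σ(ρt)_A − Σ(ρt)_B) / ρ_m.
Σt_A = 26190 m; Σt_B = 8771.6 m; Σ(ρt)_A = 75924.81; Σ(ρt)_B = 19828.5864 (in m·g/cm³).
e = (26190 − 8771.6) − (75924.81 − 19828.5864) / 3.368 = 763 m.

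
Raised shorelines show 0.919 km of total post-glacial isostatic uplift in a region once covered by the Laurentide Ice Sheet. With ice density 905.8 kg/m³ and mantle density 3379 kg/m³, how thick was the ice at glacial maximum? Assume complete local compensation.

u = t ρ_ice/ρ_m → t = u ρ_m/ρ_ice = 0.919 km × 3379/905.8 = 3.43 km.

3.43 km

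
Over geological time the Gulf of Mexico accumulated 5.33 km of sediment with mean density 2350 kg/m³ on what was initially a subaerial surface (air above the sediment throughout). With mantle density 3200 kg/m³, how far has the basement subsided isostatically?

3.91 km

Subaerial load: s = t ρ_sed / ρ_m = 5.33 km × 2350/3200 = 3.91 km.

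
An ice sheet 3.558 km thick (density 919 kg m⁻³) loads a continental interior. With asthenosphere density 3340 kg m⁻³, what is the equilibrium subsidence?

By Archimedes' principle applied to the lithosphere: the ice load ρ_ice t is balanced by mantle displaced below, ρ_m s.
s = t ρ_ice / ρ_m = 3.558 km × 919/3340 = 0.979 km.

0.979 km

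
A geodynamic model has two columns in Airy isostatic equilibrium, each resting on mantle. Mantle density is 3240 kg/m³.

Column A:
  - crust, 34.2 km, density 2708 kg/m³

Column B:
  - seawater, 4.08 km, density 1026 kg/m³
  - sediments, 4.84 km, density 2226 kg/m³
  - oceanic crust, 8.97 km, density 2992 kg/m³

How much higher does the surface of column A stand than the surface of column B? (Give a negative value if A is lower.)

0.626 km

For any compensation level in the mantle, the mantle terms cancel and isostasy reduces to e = (Σt_A − Σt_B) − (Σ(ρt)_A − Σ(ρt)_B) / ρ_m.
Σt_A = 34.2 km; Σt_B = 17.89 km; Σ(ρt)_A = 92613.6; Σ(ρt)_B = 41798.16 (in km·kg/m³).
e = (34.2 − 17.89) − (92613.6 − 41798.16) / 3240 = 0.626 km.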